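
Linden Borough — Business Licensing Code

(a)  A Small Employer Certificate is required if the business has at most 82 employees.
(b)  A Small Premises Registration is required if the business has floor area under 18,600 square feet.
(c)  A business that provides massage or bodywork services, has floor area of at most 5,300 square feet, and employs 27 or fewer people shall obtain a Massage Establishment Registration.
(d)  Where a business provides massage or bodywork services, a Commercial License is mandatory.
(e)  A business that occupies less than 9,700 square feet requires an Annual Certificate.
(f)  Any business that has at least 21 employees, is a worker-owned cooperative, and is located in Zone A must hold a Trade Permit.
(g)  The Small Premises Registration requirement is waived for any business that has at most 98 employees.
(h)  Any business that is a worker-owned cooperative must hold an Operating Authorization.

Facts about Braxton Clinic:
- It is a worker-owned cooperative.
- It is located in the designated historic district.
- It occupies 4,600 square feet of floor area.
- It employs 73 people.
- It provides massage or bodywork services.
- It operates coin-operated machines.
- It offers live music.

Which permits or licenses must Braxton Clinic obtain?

(a) employees 73 ≤ 82 → Small Employer Certificate required.
(b) floor area 4,600 square feet < 18,600 square feet → Small Premises Registration required.
(c) provides massage or bodywork services; floor area 4,600 square feet ≤ 5,300 square feet; employees 73 > 27 → Massage Establishment Registration not required.
(d) provides massage or bodywork services → Commercial License required.
(e) floor area 4,600 square feet < 9,700 square feet → Annual Certificate required.
(f) employees 73 ≥ 21; is a worker-owned cooperative; is located in the designated historic district (not: is located in Zone A) → Trade Permit not required.
(g) employees 73 ≤ 98 → exempt from Small Premises Registration.
(h) is a worker-owned cooperative → Operating Authorization required.

Annual Certificate, Commercial License, Operating Authorization, Small Employer Certificate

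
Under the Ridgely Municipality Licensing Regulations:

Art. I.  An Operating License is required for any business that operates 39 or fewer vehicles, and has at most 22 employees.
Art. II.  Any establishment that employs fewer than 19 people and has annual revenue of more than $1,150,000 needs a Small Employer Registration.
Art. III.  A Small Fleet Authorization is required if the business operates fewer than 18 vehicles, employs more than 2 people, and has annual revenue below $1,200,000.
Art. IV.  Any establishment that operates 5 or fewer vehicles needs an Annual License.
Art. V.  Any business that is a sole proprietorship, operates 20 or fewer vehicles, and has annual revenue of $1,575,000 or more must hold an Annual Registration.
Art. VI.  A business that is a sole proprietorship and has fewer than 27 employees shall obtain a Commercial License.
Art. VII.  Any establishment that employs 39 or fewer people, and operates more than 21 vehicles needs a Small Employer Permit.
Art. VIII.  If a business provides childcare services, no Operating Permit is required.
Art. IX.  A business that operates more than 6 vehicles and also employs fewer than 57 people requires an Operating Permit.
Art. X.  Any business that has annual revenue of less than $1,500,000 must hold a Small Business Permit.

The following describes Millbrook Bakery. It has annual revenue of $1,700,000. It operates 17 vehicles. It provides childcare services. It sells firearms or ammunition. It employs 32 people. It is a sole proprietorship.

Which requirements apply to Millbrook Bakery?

Annual Registration

Art. I. vehicles 17 ≤ 39; employees 32 > 22 → Operating License not required.
Art. II. employees 32 ≥ 19; revenue $1,700,000 > $1,150,000 → Small Employer Registration not required.
Art. III. vehicles 17 < 18; employees 32 > 2; revenue $1,700,000 ≥ $1,200,000 → Small Fleet Authorization not required.
Art. IV. vehicles 17 > 5 → Annual License not required.
Art. V. is a sole proprietorship; vehicles 17 ≤ 20; revenue $1,700,000 ≥ $1,575,000 → Annual Registration required.
Art. VI. is a sole proprietorship; employees 32 ≥ 27 → Commercial License not required.
Art. VII. employees 32 ≤ 39; vehicles 17 ≤ 21 → Small Employer Permit not required.
Art. VIII. provides childcare services → exempt from Operating Permit.
Art. IX. vehicles 17 > 6; employees 32 < 57 → Operating Permit required.
Art. X. revenue $1,700,000 ≥ $1,500,000 → Small Business Permit not required.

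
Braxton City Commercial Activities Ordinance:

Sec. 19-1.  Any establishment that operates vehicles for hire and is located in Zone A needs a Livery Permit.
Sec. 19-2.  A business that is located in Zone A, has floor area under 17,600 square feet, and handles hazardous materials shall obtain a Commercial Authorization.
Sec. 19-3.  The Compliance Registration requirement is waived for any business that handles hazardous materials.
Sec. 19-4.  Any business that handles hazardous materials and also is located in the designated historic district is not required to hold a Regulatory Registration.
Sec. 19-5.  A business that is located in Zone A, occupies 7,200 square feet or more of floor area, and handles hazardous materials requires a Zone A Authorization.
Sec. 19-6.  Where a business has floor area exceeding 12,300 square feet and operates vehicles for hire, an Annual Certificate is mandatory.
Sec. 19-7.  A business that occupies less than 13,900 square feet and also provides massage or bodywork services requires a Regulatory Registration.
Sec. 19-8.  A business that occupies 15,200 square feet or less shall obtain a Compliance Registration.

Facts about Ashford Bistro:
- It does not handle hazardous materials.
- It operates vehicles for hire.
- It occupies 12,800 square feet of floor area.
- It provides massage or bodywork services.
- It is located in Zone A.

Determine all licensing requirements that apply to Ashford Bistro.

Annual Certificate, Compliance Registration, Livery Permit, Regulatory Registration

Sec. 19-1. operates vehicles for hire; is located in Zone A → Livery Permit required.
Sec. 19-2. is located in Zone A; floor area 12,800 square feet < 17,600 square feet; does not handle hazardous materials → Commercial Authorization not required.
Sec. 19-3. does not handle hazardous materials → Compliance Registration exemption does not apply.
Sec. 19-4. does not handle hazardous materials; is located in Zone A (not: is located in the designated historic district) → Regulatory Registration exemption does not apply.
Sec. 19-5. is located in Zone A; floor area 12,800 square feet ≥ 7,200 square feet; does not handle hazardous materials → Zone A Authorization not required.
Sec. 19-6. floor area 12,800 square feet > 12,300 square feet; operates vehicles for hire → Annual Certificate required.
Sec. 19-7. floor area 12,800 square feet < 13,900 square feet; provides massage or bodywork services → Regulatory Registration required.
Sec. 19-8. floor area 12,800 square feet ≤ 15,200 square feet → Compliance Registration required.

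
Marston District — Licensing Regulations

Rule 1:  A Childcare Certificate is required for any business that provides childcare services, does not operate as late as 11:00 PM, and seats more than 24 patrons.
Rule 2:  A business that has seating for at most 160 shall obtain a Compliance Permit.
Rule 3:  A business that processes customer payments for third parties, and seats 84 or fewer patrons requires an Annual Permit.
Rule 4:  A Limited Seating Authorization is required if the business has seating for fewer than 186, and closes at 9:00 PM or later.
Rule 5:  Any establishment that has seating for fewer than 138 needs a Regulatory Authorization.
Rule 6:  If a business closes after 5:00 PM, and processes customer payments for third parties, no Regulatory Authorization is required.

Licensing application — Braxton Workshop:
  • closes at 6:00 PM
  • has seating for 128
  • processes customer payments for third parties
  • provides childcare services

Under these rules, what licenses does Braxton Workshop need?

Rule 1: provides childcare services; closes 6:00 PM, at/before 11:00 PM; seating 128 > 24 → Childcare Certificate required.
Rule 2: seating 128 ≤ 160 → Compliance Permit required.
Rule 3: processes customer payments for third parties; seating 128 > 84 → Annual Permit not required.
Rule 4: seating 128 < 186; closes 6:00 PM, at/before 9:00 PM → Limited Seating Authorization not required.
Rule 5: seating 128 < 138 → Regulatory Authorization required.
Rule 6: closes 6:00 PM, after 5:00 PM; processes customer payments for third parties → exempt from Regulatory Authorization.

Childcare Certificate, Compliance Permit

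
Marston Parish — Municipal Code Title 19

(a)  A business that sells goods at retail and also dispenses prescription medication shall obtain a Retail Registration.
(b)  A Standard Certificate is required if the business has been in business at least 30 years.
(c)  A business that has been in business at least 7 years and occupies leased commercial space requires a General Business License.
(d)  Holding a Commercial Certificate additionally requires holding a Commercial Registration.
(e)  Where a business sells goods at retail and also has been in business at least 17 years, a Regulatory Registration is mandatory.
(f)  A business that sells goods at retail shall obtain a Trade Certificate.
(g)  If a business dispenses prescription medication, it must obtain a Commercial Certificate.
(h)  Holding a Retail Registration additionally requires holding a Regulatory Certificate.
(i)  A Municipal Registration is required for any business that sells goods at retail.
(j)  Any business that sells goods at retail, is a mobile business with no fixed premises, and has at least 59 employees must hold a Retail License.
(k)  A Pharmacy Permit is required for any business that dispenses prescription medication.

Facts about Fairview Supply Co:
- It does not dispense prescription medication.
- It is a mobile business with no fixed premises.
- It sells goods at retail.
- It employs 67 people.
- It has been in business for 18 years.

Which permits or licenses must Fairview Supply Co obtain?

(a) sells goods at retail; does not dispense prescription medication → Retail Registration not required.
(b) years in business 18 < 30 → Standard Certificate not required.
(c) years in business 18 ≥ 7; is a mobile business with no fixed premises (not: occupies leased commercial space) → General Business License not required.
(d) Commercial Certificate is not required → no effect.
(e) sells goods at retail; years in business 18 ≥ 17 → Regulatory Registration required.
(f) sells goods at retail → Trade Certificate required.
(g) does not dispense prescription medication → Commercial Certificate not required.
(h) Retail Registration is not required → no effect.
(i) sells goods at retail → Municipal Registration required.
(j) sells goods at retail; is a mobile business with no fixed premises; employees 67 ≥ 59 → Retail License required.
(k) does not dispense prescription medication → Pharmacy Permit not required.

Municipal Registration, Regulatory Registration, Retail License, Trade Certificate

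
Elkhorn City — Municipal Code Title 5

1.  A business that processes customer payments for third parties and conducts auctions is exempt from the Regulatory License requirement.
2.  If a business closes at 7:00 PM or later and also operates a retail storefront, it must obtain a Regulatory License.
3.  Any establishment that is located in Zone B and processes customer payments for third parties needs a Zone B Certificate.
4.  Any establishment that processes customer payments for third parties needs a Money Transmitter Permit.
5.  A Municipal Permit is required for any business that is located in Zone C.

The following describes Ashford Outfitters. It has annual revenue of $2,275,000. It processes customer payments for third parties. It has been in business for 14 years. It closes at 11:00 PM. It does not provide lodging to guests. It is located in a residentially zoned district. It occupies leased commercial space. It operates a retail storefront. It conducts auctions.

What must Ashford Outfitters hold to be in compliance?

1. processes customer payments for third parties; conducts auctions → exempt from Regulatory License.
2. closes 11:00 PM, after 7:00 PM; operates a retail storefront → Regulatory License required.
3. is located in a residentially zoned district (not: is located in Zone B); processes customer payments for third parties → Zone B Certificate not required.
4. processes customer payments for third parties → Money Transmitter Permit required.
5. is located in a residentially zoned district (not: is located in Zone C) → Municipal Permit not required.

Money Transmitter Permit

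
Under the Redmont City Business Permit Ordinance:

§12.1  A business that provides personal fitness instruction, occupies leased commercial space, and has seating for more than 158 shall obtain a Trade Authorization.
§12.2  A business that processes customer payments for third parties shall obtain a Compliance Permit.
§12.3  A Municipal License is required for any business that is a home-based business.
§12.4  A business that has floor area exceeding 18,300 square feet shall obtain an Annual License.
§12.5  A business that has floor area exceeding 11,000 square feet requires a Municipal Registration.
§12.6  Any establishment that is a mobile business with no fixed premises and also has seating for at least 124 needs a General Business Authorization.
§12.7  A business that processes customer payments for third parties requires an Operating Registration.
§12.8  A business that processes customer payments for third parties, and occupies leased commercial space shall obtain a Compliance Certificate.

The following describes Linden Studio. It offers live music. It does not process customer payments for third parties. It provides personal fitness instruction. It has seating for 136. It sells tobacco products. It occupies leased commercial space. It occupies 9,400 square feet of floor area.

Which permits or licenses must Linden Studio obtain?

None

§12.1 provides personal fitness instruction; occupies leased commercial space; seating 136 ≤ 158 → Trade Authorization not required.
§12.2 does not process customer payments for third parties → Compliance Permit not required.
§12.3 occupies leased commercial space (not: is a home-based business) → Municipal License not required.
§12.4 floor area 9,400 square feet ≤ 18,300 square feet → Annual License not required.
§12.5 floor area 9,400 square feet ≤ 11,000 square feet → Municipal Registration not required.
§12.6 occupies leased commercial space (not: is a mobile business with no fixed premises); seating 136 ≥ 124 → General Business Authorization not required.
§12.7 does not process customer payments for third parties → Operating Registration not required.
§12.8 does not process customer payments for third parties; occupies leased commercial space → Compliance Certificate not required.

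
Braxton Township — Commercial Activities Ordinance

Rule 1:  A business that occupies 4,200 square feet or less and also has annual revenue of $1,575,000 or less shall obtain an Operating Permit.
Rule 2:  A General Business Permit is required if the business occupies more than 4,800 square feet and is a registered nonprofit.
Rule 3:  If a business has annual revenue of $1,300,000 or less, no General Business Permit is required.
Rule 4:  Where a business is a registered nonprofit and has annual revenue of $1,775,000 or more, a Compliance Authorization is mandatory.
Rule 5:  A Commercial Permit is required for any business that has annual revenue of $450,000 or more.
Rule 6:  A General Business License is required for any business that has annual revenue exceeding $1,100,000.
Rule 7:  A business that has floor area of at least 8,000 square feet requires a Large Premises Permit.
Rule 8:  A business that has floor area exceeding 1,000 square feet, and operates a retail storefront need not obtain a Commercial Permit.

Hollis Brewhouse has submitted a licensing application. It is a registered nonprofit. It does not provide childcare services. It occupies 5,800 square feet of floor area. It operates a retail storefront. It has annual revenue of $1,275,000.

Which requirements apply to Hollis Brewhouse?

Rule 1: floor area 5,800 square feet > 4,200 square feet; revenue $1,275,000 ≤ $1,575,000 → Operating Permit not required.
Rule 2: floor area 5,800 square feet > 4,800 square feet; is a registered nonprofit → General Business Permit required.
Rule 3: revenue $1,275,000 ≤ $1,300,000 → exempt from General Business Permit.
Rule 4: is a registered nonprofit; revenue $1,275,000 < $1,775,000 → Compliance Authorization not required.
Rule 5: revenue $1,275,000 ≥ $450,000 → Commercial Permit required.
Rule 6: revenue $1,275,000 > $1,100,000 → General Business License required.
Rule 7: floor area 5,800 square feet < 8,000 square feet → Large Premises Permit not required.
Rule 8: floor area 5,800 square feet > 1,000 square feet; operates a retail storefront → exempt from Commercial Permit.

General Business License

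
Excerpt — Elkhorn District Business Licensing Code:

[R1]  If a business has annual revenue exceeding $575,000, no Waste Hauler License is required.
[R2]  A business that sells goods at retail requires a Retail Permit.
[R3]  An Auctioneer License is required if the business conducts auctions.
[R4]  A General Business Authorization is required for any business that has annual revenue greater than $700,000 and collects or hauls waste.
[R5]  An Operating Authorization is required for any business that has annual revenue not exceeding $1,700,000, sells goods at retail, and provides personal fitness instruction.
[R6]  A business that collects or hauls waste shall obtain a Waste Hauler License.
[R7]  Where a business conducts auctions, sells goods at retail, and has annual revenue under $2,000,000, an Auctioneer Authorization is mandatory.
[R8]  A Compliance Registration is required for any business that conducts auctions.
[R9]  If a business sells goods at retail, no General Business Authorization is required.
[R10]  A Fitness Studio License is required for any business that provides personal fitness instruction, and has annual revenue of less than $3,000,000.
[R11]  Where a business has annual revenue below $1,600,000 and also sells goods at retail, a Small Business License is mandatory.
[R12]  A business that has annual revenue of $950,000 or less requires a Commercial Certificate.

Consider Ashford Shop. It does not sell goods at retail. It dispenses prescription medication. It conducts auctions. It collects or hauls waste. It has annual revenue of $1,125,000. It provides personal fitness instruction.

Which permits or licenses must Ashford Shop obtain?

Auctioneer License, Compliance Registration, Fitness Studio License, General Business Authorization

[R1] revenue $1,125,000 > $575,000 → exempt from Waste Hauler License.
[R2] does not sell goods at retail → Retail Permit not required.
[R3] conducts auctions → Auctioneer License required.
[R4] revenue $1,125,000 > $700,000; collects or hauls waste → General Business Authorization required.
[R5] revenue $1,125,000 ≤ $1,700,000; does not sell goods at retail; provides personal fitness instruction → Operating Authorization not required.
[R6] collects or hauls waste → Waste Hauler License required.
[R7] conducts auctions; does not sell goods at retail; revenue $1,125,000 < $2,000,000 → Auctioneer Authorization not required.
[R8] conducts auctions → Compliance Registration required.
[R9] does not sell goods at retail → General Business Authorization exemption does not apply.
[R10] provides personal fitness instruction; revenue $1,125,000 < $3,000,000 → Fitness Studio License required.
[R11] revenue $1,125,000 < $1,600,000; does not sell goods at retail → Small Business License not required.
[R12] revenue $1,125,000 > $950,000 → Commercial Certificate not required.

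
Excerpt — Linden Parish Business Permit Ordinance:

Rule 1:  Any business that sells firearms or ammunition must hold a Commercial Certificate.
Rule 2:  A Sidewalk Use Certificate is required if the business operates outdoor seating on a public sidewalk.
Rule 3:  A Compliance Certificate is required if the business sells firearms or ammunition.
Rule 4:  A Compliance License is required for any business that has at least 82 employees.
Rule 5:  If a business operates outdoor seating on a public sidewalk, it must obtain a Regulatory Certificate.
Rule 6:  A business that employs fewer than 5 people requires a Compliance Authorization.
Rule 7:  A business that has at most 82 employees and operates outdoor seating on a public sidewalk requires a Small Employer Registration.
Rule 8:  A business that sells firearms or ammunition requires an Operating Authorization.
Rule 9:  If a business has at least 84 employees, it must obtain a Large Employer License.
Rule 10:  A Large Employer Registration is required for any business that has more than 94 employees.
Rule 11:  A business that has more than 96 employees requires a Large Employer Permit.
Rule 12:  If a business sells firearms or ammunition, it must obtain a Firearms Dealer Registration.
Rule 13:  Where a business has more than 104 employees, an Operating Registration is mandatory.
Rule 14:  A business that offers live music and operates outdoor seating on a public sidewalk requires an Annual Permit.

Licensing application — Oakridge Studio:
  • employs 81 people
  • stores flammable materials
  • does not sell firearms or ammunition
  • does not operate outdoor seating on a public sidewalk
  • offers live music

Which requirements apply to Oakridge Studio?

Rule 1: does not sell firearms or ammunition → Commercial Certificate not required.
Rule 2: does not operate outdoor seating on a public sidewalk → Sidewalk Use Certificate not required.
Rule 3: does not sell firearms or ammunition → Compliance Certificate not required.
Rule 4: employees 81 < 82 → Compliance License not required.
Rule 5: does not operate outdoor seating on a public sidewalk → Regulatory Certificate not required.
Rule 6: employees 81 ≥ 5 → Compliance Authorization not required.
Rule 7: employees 81 ≤ 82; does not operate outdoor seating on a public sidewalk → Small Employer Registration not required.
Rule 8: does not sell firearms or ammunition → Operating Authorization not required.
Rule 9: employees 81 < 84 → Large Employer License not required.
Rule 10: employees 81 ≤ 94 → Large Employer Registration not required.
Rule 11: employees 81 ≤ 96 → Large Employer Permit not required.
Rule 12: does not sell firearms or ammunition → Firearms Dealer Registration not required.
Rule 13: employees 81 ≤ 104 → Operating Registration not required.
Rule 14: offers live music; does not operate outdoor seating on a public sidewalk → Annual Permit not required.

None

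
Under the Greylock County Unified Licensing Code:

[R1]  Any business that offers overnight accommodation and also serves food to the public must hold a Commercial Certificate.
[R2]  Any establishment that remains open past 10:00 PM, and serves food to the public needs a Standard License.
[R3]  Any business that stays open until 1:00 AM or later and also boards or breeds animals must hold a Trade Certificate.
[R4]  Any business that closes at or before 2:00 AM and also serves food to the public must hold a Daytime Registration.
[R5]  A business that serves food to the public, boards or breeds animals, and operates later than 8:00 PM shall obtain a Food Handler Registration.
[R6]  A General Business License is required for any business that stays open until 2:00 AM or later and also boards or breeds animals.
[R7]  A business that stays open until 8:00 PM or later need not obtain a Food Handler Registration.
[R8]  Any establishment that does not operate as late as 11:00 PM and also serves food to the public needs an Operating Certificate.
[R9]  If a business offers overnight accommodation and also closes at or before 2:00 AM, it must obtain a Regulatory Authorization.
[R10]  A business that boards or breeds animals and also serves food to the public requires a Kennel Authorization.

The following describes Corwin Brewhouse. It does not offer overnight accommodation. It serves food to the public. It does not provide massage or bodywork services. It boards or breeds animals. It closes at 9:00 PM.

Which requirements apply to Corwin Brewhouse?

[R1] does not offer overnight accommodation; serves food to the public → Commercial Certificate not required.
[R2] closes 9:00 PM, at/before 10:00 PM; serves food to the public → Standard License not required.
[R3] closes 9:00 PM, at/before 1:00 AM; boards or breeds animals → Trade Certificate not required.
[R4] closes 9:00 PM, at/before 2:00 AM; serves food to the public → Daytime Registration required.
[R5] serves food to the public; boards or breeds animals; closes 9:00 PM, after 8:00 PM → Food Handler Registration required.
[R6] closes 9:00 PM, at/before 2:00 AM; boards or breeds animals → General Business License not required.
[R7] closes 9:00 PM, after 8:00 PM → exempt from Food Handler Registration.
[R8] closes 9:00 PM, at/before 11:00 PM; serves food to the public → Operating Certificate required.
[R9] does not offer overnight accommodation; closes 9:00 PM, at/before 2:00 AM → Regulatory Authorization not required.
[R10] boards or breeds animals; serves food to the public → Kennel Authorization required.

Daytime Registration, Kennel Authorization, Operating Certificate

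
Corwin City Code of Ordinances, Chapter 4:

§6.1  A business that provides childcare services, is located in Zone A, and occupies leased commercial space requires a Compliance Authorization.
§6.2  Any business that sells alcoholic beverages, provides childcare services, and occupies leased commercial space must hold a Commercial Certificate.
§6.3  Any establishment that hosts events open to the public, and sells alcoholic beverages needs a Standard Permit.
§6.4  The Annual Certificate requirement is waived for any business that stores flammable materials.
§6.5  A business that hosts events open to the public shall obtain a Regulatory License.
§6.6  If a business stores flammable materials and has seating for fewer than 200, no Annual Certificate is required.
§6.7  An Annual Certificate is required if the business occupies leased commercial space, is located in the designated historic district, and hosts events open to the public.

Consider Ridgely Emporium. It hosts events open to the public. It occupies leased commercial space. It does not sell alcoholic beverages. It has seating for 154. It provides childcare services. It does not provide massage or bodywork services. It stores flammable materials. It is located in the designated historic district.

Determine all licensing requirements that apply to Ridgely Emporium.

Regulatory License

§6.1 provides childcare services; is located in the designated historic district (not: is located in Zone A); occupies leased commercial space → Compliance Authorization not required.
§6.2 does not sell alcoholic beverages; provides childcare services; occupies leased commercial space → Commercial Certificate not required.
§6.3 hosts events open to the public; does not sell alcoholic beverages → Standard Permit not required.
§6.4 stores flammable materials → exempt from Annual Certificate.
§6.5 hosts events open to the public → Regulatory License required.
§6.6 stores flammable materials; seating 154 < 200 → exempt from Annual Certificate.
§6.7 occupies leased commercial space; is located in the designated historic district; hosts events open to the public → Annual Certificate required.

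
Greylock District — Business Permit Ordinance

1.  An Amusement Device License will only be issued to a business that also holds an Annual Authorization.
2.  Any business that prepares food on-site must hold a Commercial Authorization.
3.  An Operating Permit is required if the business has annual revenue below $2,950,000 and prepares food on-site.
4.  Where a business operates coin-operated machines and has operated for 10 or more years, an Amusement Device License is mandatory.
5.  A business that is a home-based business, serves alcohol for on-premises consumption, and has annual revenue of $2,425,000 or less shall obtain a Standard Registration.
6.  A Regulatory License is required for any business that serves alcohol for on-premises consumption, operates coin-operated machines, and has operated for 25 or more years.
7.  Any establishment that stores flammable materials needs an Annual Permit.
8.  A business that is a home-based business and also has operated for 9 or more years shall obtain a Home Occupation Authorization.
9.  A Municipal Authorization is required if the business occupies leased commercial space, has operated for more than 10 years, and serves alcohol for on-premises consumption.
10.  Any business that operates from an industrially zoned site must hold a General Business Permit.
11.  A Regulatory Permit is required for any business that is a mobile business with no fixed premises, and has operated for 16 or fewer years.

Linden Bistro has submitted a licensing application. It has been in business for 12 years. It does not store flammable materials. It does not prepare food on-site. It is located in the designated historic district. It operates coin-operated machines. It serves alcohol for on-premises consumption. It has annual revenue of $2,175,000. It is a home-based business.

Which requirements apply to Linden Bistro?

1. Amusement Device License is required → Annual Authorization also required.
2. does not prepare food on-site → Commercial Authorization not required.
3. revenue $2,175,000 < $2,950,000; does not prepare food on-site → Operating Permit not required.
4. operates coin-operated machines; years in business 12 ≥ 10 → Amusement Device License required.
5. is a home-based business; serves alcohol for on-premises consumption; revenue $2,175,000 ≤ $2,425,000 → Standard Registration required.
6. serves alcohol for on-premises consumption; operates coin-operated machines; years in business 12 < 25 → Regulatory License not required.
7. does not store flammable materials → Annual Permit not required.
8. is a home-based business; years in business 12 ≥ 9 → Home Occupation Authorization required.
9. is a home-based business (not: occupies leased commercial space); years in business 12 > 10; serves alcohol for on-premises consumption → Municipal Authorization not required.
10. is a home-based business (not: operates from an industrially zoned site) → General Business Permit not required.
11. is a home-based business (not: is a mobile business with no fixed premises); years in business 12 ≤ 16 → Regulatory Permit not required.

Amusement Device License, Annual Authorization, Home Occupation Authorization, Standard Registration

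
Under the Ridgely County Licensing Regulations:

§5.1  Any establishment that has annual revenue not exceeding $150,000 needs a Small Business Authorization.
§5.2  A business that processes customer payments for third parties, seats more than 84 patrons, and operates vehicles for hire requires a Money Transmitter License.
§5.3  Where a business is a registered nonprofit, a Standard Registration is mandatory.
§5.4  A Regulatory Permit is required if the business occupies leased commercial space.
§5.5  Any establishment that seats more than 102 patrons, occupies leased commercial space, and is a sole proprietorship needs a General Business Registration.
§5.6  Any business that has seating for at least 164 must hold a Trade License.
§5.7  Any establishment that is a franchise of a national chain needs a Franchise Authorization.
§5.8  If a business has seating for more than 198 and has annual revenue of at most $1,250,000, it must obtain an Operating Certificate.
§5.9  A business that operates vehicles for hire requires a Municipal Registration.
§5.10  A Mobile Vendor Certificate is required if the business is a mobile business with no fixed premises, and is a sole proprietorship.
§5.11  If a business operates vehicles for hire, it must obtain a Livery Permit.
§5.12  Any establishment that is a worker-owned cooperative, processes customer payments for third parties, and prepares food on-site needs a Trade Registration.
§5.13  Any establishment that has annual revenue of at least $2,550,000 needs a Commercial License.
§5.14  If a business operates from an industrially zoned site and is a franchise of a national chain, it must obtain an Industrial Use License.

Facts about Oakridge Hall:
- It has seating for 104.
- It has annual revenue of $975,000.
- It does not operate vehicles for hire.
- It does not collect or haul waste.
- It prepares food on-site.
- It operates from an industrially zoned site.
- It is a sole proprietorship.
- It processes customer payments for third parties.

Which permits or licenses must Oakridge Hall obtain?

§5.1 revenue $975,000 > $150,000 → Small Business Authorization not required.
§5.2 processes customer payments for third parties; seating 104 > 84; does not operate vehicles for hire → Money Transmitter License not required.
§5.3 is a sole proprietorship (not: is a registered nonprofit) → Standard Registration not required.
§5.4 operates from an industrially zoned site (not: occupies leased commercial space) → Regulatory Permit not required.
§5.5 seating 104 > 102; operates from an industrially zoned site (not: occupies leased commercial space); is a sole proprietorship → General Business Registration not required.
§5.6 seating 104 < 164 → Trade License not required.
§5.7 is a sole proprietorship (not: is a franchise of a national chain) → Franchise Authorization not required.
§5.8 seating 104 ≤ 198; revenue $975,000 ≤ $1,250,000 → Operating Certificate not required.
§5.9 does not operate vehicles for hire → Municipal Registration not required.
§5.10 operates from an industrially zoned site (not: is a mobile business with no fixed premises); is a sole proprietorship → Mobile Vendor Certificate not required.
§5.11 does not operate vehicles for hire → Livery Permit not required.
§5.12 is a sole proprietorship (not: is a worker-owned cooperative); processes customer payments for third parties; prepares food on-site → Trade Registration not required.
§5.13 revenue $975,000 < $2,550,000 → Commercial License not required.
§5.14 operates from an industrially zoned site; is a sole proprietorship (not: is a franchise of a national chain) → Industrial Use License not required.

None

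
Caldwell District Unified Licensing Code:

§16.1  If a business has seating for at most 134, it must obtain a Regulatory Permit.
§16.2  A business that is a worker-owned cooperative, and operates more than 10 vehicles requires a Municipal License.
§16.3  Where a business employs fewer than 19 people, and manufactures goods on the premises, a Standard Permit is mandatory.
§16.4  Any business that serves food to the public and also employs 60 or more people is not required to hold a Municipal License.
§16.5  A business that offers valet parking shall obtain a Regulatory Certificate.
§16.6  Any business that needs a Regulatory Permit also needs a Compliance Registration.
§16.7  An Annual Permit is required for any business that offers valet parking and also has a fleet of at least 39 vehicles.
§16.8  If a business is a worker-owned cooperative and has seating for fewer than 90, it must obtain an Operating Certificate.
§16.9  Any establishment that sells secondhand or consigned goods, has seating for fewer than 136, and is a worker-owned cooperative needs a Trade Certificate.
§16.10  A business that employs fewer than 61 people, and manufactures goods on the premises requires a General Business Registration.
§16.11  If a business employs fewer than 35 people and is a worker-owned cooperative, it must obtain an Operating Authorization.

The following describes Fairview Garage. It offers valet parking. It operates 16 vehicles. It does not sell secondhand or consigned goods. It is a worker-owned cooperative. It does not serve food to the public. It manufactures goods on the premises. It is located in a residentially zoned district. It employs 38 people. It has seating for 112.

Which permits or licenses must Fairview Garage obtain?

§16.1 seating 112 ≤ 134 → Regulatory Permit required.
§16.2 is a worker-owned cooperative; vehicles 16 > 10 → Municipal License required.
§16.3 employees 38 ≥ 19; manufactures goods on the premises → Standard Permit not required.
§16.4 does not serve food to the public; employees 38 < 60 → Municipal License exemption does not apply.
§16.5 offers valet parking → Regulatory Certificate required.
§16.6 Regulatory Permit is required → Compliance Registration also required.
§16.7 offers valet parking; vehicles 16 < 39 → Annual Permit not required.
§16.8 is a worker-owned cooperative; seating 112 ≥ 90 → Operating Certificate not required.
§16.9 does not sell secondhand or consigned goods; seating 112 < 136; is a worker-owned cooperative → Trade Certificate not required.
§16.10 employees 38 < 61; manufactures goods on the premises → General Business Registration required.
§16.11 employees 38 ≥ 35; is a worker-owned cooperative → Operating Authorization not required.

Compliance Registration, General Business Registration, Municipal License, Regulatory Certificate, Regulatory Permit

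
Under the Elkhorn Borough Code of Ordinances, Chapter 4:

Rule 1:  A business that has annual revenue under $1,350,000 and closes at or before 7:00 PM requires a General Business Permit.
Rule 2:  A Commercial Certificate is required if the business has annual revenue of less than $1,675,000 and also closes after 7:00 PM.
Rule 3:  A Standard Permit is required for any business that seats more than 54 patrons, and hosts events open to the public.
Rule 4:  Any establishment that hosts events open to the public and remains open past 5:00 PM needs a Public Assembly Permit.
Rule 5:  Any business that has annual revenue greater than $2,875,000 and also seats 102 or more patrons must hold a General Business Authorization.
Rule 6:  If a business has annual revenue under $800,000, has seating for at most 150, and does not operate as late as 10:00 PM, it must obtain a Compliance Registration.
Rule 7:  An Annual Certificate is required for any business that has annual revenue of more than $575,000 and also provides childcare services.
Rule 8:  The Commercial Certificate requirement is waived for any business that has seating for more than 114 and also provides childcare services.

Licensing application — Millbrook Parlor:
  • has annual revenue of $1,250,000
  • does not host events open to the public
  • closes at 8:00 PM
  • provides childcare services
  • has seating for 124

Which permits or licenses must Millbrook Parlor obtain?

Annual Certificate

Rule 1: revenue $1,250,000 < $1,350,000; closes 8:00 PM, after 7:00 PM → General Business Permit not required.
Rule 2: revenue $1,250,000 < $1,675,000; closes 8:00 PM, after 7:00 PM → Commercial Certificate required.
Rule 3: seating 124 > 54; does not host events open to the public → Standard Permit not required.
Rule 4: does not host events open to the public; closes 8:00 PM, after 5:00 PM → Public Assembly Permit not required.
Rule 5: revenue $1,250,000 ≤ $2,875,000; seating 124 ≥ 102 → General Business Authorization not required.
Rule 6: revenue $1,250,000 ≥ $800,000; seating 124 ≤ 150; closes 8:00 PM, at/before 10:00 PM → Compliance Registration not required.
Rule 7: revenue $1,250,000 > $575,000; provides childcare services → Annual Certificate required.
Rule 8: seating 124 > 114; provides childcare services → exempt from Commercial Certificate.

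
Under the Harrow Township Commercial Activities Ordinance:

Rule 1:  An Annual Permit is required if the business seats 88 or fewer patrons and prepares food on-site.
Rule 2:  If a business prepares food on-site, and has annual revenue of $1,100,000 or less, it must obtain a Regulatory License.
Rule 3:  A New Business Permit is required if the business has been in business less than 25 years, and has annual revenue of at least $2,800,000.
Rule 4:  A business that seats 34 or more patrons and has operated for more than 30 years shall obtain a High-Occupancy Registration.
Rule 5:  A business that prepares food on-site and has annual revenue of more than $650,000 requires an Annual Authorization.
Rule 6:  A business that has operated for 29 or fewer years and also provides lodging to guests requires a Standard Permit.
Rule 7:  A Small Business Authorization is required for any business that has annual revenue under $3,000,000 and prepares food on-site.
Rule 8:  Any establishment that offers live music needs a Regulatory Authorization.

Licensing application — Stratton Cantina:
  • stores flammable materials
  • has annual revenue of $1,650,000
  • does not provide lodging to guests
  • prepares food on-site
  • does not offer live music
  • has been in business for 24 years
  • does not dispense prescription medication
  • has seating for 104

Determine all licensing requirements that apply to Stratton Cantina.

Annual Authorization, Small Business Authorization

Rule 1: seating 104 > 88; prepares food on-site → Annual Permit not required.
Rule 2: prepares food on-site; revenue $1,650,000 > $1,100,000 → Regulatory License not required.
Rule 3: years in business 24 < 25; revenue $1,650,000 < $2,800,000 → New Business Permit not required.
Rule 4: seating 104 ≥ 34; years in business 24 ≤ 30 → High-Occupancy Registration not required.
Rule 5: prepares food on-site; revenue $1,650,000 > $650,000 → Annual Authorization required.
Rule 6: years in business 24 ≤ 29; does not provide lodging to guests → Standard Permit not required.
Rule 7: revenue $1,650,000 < $3,000,000; prepares food on-site → Small Business Authorization required.
Rule 8: does not offer live music → Regulatory Authorization not required.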